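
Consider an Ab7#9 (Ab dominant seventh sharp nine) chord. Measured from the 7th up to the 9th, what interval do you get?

Ab dominant seventh sharp nine: Ab-C-Eb-Gb-B.
7th = Gb; 9th = B.
Gb up to B is 5 semitones, a half step wider than a major third, so the interval is augmented.

A3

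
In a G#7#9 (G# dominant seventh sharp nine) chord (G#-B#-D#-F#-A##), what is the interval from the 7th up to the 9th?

augmented third

So we need the interval from F# up to A##.
3 letter names make it a third; at 5 semitones (a half step wider than major) the quality is augmented.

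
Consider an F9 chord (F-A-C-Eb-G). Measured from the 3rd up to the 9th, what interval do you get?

minor seventh

The 3rd is A and the 9th is G.
7 letter names make it a seventh; at 10 semitones (a half step narrower than major) the quality is minor.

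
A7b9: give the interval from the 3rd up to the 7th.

The chord tones of A dominant seventh flat nine are A C# E G Bb.
So we need the interval from C# up to G.
5 letter names make it a fifth; at 6 semitones (a half step narrower than perfect) the quality is diminished.
That tritone between 3rd and 7th is what gives the dominant seventh its pull toward resolution.

diminished fifth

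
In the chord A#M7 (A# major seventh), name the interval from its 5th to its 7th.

M3

The chord tones of A# major seventh are A#-C##-E#-G##.
5th = E#; 7th = G##.
Counting 3 letters and 4 half steps from E# gives a major third.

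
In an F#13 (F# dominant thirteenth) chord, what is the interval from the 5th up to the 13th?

major 9th

The chord tones of F#13 (F# dominant thirteenth) are F#–A#–C#–E–G#–D#.
That puts C# below D#.
Counting 9 letters and 14 half steps from C# gives a major ninth.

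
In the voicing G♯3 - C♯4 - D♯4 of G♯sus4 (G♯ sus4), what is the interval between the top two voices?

Those voices are C♯4 and D♯4.
From C♯ to D♯ is 2 semitones, exactly the major second.

M2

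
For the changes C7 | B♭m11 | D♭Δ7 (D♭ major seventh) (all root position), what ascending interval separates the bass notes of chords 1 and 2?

minor seventh

The roots are C and B♭.
7 letter names make it a seventh; at 10 semitones (a half step narrower than major) the quality is minor.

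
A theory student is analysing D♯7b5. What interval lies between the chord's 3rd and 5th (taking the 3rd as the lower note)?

diminished 3rd

The chord tones of D♯7b5 are D♯-F𝄪-A-C♯.
So we need the interval from F𝄪 up to A.
3 letter names make it a third; at 2 semitones (a whole step narrower than major) the quality is diminished.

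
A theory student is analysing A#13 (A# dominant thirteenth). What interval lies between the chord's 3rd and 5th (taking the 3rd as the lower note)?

A#13: A# C## E# G# B# F##.
3rd = C##; 5th = E#.
C## up to E# is 3 semitones, a half step narrower than a major third, so the interval is minor.

minor third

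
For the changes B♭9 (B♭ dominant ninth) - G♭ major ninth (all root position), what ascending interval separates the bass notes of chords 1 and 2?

The roots are B♭ and G♭.
From B♭ to G♭: 8 semitones over a sixth = minor.

m6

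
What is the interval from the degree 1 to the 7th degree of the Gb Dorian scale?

Spelling the Gb Dorian scale: Gb Ab Bbb Cb Db Eb Fb.
So we need the interval from Gb up to Fb.
From Gb to Fb: 10 semitones over a seventh = minor.

minor seventh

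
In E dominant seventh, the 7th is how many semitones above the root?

10

Spelling the chord: E, G#, B, D.
E to D is a minor seventh: 10 semitones.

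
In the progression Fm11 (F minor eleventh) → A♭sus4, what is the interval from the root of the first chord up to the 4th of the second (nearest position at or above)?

minor sixth

The root of Fm11 (F minor eleventh) is F; the 4th of A♭sus4 is D♭.
From F to D♭: 8 semitones over a sixth = minor.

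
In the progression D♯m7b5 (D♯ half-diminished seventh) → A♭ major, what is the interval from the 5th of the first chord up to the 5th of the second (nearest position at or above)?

diminished fifth

The 5th of D♯m7b5 (D♯ half-diminished seventh) is A; the 5th of A♭ major is E♭.
A up to E♭ is 6 semitones, a half step narrower than a perfect fifth, so the interval is diminished.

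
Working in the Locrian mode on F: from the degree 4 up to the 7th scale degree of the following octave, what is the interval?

Spelling the Locrian mode on F: F Gb Ab Bb Cb Db Eb.
So we need the interval from Bb up to Eb.
From Bb to Eb is 17 semitones, exactly the perfect eleventh.

perfect eleventh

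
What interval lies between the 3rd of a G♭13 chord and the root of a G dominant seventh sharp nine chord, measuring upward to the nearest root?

The 3rd of G♭13 is B♭; the root of G dominant seventh sharp nine is G.
Counting 6 letters and 9 half steps from B♭ gives a major sixth.

major 6th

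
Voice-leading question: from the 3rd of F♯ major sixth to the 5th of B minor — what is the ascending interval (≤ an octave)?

The 3rd of F♯ major sixth is A♯; the 5th of B minor is F♯.
6 letter names make it a sixth; at 8 semitones (a half step narrower than major) the quality is minor.

m6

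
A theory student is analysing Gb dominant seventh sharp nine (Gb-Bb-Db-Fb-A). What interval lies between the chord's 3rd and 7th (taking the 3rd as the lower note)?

d5

3rd = Bb; 7th = Fb.
Bb up to Fb is 6 semitones, a half step narrower than a perfect fifth, so the interval is diminished.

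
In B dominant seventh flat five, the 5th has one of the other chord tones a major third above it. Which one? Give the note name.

A

Spelling the chord: B D♯ F A.
The 5th is F. A major third above F is A.
A is the chord's 7th.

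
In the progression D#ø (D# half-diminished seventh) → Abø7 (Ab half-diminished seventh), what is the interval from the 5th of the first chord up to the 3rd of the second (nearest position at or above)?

The 5th of D#ø (D# half-diminished seventh) is A; the 3rd of Abø7 (Ab half-diminished seventh) is Cb.
From A to Cb: 2 semitones over a third = diminished.

diminished third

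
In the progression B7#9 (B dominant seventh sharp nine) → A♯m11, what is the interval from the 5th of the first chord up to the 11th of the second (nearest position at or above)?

B7#9 (B dominant seventh sharp nine) has F♯ as its 5th, and A♯m11 has D♯ as its 11th.
From F♯ to D♯ is 9 semitones, exactly the major sixth.

M6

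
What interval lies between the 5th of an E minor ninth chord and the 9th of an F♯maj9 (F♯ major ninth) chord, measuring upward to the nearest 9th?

E minor ninth has B as its 5th, and F♯maj9 (F♯ major ninth) has G♯ as its 9th.
B up to G♯ spans 6 letter names and 9 semitones — a major sixth.

major 6th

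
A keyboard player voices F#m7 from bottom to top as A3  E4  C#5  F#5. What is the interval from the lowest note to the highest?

The outer voices are A3 and F#5.
Counting 13 letters and 21 half steps from A gives a major thirteenth.

major thirteenth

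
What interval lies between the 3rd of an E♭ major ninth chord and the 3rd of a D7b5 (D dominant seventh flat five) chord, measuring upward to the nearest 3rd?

The 3rd of E♭ major ninth is G; the 3rd of D7b5 (D dominant seventh flat five) is F♯.
Counting 7 letters and 11 half steps from G gives a major seventh.

major seventh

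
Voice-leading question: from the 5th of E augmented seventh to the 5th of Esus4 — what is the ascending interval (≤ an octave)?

d8

The 5th of E augmented seventh is B#; the 5th of Esus4 is B.
B# up to B is 11 semitones, a half step narrower than a perfect octave, so the interval is diminished.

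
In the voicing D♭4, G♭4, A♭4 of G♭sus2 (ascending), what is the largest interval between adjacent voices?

perfect 4th

Adjacent intervals: D♭4→G♭4 = perfect fourth; G♭4→A♭4 = major second.
The largest is D♭4 to G♭4, a perfect fourth (5 semitones).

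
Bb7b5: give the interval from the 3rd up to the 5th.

Bb7b5: Bb-D-Fb-Ab.
The 3rd is D and the 5th is Fb.
D up to Fb is 2 semitones, a whole step narrower than a major third, so the interval is diminished.

diminished third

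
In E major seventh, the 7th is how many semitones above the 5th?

EM7 (E major seventh) is spelled E–G#–B–D#.
B to D# is a major third: 4 semitones.

4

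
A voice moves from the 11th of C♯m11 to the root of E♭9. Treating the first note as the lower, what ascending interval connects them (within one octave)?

diminished seventh

The 11th of C♯m11 is F♯; the root of E♭9 is E♭.
From F♯ to E♭: 9 semitones over a seventh = diminished.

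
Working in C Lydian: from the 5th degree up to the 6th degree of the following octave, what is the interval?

C lydian: C D E F# G A B.
So we need the interval from G up to A.
Counting 9 letters and 14 half steps from G gives a major ninth.

M9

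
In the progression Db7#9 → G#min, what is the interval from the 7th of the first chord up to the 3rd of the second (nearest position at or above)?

augmented seventh

The 7th of Db7#9 is Cb; the 3rd of G#min is B.
Cb up to B is 12 semitones, a half step wider than a major seventh, so the interval is augmented.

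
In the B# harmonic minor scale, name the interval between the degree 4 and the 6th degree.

minor 3rd

Spelling the B# harmonic minor scale: B# C## D# E# F## G# A##.
Degree 4 = E#; scale degree 6 = G#.
3 letter names make it a third; at 3 semitones (a half step narrower than major) the quality is minor.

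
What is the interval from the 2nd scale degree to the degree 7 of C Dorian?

Spelling C Dorian: C D Eb F G A Bb.
That puts D below Bb.
From D to Bb: 8 semitones over a sixth = minor.

m6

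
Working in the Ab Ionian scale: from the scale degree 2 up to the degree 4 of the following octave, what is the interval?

minor tenth

Spelling the Ab Ionian scale: Ab Bb C Db Eb F G.
The scale degree 2 is Bb and the scale degree 4 (up an octave) is Db.
Bb up to Db is 15 semitones, a half step narrower than a major tenth, so the interval is minor.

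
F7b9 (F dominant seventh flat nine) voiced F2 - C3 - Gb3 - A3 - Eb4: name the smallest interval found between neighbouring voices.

Adjacent intervals: F2→C3 = perfect fifth; C3→Gb3 = diminished fifth; Gb3→A3 = augmented second; A3→Eb4 = diminished fifth.
The smallest is Gb3 to A3, an augmented second (3 semitones).

augmented 2nd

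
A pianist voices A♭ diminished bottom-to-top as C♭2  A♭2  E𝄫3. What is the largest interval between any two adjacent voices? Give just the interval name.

major 6th

Adjacent intervals: C♭2→A♭2 = major sixth; A♭2→E𝄫3 = diminished fifth.
The largest is C♭2 to A♭2, a major sixth (9 semitones).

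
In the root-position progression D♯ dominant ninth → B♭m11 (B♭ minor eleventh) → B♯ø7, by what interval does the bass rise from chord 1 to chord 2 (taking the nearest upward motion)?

The roots are D♯ and B♭.
D♯ up to B♭ is 7 semitones, a whole step narrower than a major sixth, so the interval is diminished.

diminished sixth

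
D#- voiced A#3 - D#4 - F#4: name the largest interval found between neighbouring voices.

perfect 4th

Adjacent intervals: A#3→D#4 = perfect fourth; D#4→F#4 = minor third.
The largest is A#3 to D#4, a perfect fourth (5 semitones).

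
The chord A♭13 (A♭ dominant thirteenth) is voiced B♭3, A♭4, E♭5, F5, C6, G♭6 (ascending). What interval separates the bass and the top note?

minor 20th

The outer voices are B♭3 and G♭6.
From B♭ to G♭: 32 semitones over a 20th = minor.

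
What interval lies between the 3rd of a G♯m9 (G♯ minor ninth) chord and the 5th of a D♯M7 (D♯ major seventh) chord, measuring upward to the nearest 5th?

The 3rd of G♯m9 (G♯ minor ninth) is B; the 5th of D♯M7 (D♯ major seventh) is A♯.
Counting 7 letters and 11 half steps from B gives a major seventh.

major seventh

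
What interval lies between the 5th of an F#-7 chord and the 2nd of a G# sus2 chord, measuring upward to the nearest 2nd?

The 5th of F#-7 is C#; the 2nd of G# sus2 is A#.
C# up to A# spans 6 letter names and 9 semitones — a major sixth.

major 6th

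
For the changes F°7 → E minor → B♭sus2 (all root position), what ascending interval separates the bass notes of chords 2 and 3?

d5

The roots are E and B♭.
E up to B♭ is 6 semitones, a half step narrower than a perfect fifth, so the interval is diminished.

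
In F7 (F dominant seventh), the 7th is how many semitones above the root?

10

Spelling the chord: F, A, C, E♭.
F to E♭ is a minor seventh: 10 semitones.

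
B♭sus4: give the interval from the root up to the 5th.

The chord tones of B♭sus4 are B♭ E♭ F.
Root = B♭; 5th = F.
B♭ up to F spans 5 letter names and 7 semitones — a perfect fifth.

perfect fifth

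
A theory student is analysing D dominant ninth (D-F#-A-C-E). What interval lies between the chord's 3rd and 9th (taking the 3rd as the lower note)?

3rd = F#; 9th = E.
F# up to E is 10 semitones, a half step narrower than a major seventh, so the interval is minor.

minor seventh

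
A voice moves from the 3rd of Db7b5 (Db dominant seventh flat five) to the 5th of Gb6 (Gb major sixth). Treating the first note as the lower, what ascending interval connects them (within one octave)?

The 3rd of Db7b5 (Db dominant seventh flat five) is F; the 5th of Gb6 (Gb major sixth) is Db.
From F to Db: 8 semitones over a sixth = minor.

m6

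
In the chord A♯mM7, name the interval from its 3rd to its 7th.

augmented 5th

The chord tones of A♯m(maj7) are A♯-C♯-E♯-G𝄪.
The 3rd is C♯ and the 7th is G𝄪.
From C♯ to G𝄪: 8 semitones over a fifth = augmented.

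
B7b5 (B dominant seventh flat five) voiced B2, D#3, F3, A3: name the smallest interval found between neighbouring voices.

diminished third

Adjacent intervals: B2→D#3 = major third; D#3→F3 = diminished third; F3→A3 = major third.
The smallest is D#3 to F3, a diminished third (2 semitones).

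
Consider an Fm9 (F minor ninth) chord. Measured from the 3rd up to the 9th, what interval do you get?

Spelling the chord: F Ab C Eb G.
3rd = Ab; 9th = G.
Counting 7 letters and 11 half steps from Ab gives a major seventh.

major seventh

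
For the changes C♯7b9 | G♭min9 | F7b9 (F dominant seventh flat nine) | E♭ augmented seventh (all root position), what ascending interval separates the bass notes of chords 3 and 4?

The roots are F and E♭.
7 letter names make it a seventh; at 10 semitones (a half step narrower than major) the quality is minor.

minor 7th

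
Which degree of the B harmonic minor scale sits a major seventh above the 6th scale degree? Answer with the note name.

F#

The scale is B C# D E F# G A#.
The 6th scale degree is G; a major seventh above that is F# — scale degree 5.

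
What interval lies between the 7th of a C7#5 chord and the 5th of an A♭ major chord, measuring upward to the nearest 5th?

C7#5 has B♭ as its 7th, and A♭ major has E♭ as its 5th.
B♭ up to E♭ spans 4 letter names and 5 semitones — a perfect fourth.

perfect 4th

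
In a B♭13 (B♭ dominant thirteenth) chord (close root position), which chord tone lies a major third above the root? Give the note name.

B♭13 is spelled B♭–D–F–A♭–C–G.
The root is B♭. A major third above B♭ is D.
D is the chord's 3rd.

D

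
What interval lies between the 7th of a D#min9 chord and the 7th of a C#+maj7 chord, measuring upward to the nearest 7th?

The 7th of D#min9 is C#; the 7th of C#+maj7 is B#.
Counting 7 letters and 11 half steps from C# gives a major seventh.

major seventh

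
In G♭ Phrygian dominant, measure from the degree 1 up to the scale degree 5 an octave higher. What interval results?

Spelling G♭ Phrygian dominant: G♭ A𝄫 B♭ C♭ D♭ E𝄫 F♭.
That puts G♭ below D♭.
Counting 12 letters and 19 half steps from G♭ gives a perfect twelfth.

perfect twelfth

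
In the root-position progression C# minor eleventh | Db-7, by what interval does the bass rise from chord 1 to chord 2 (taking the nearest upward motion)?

The roots are C# and Db.
C# up to Db is 0 semitones, a whole step narrower than a major second, so the interval is diminished.

diminished 2nd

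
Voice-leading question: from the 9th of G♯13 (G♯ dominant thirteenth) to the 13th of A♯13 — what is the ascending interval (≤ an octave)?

G♯13 (G♯ dominant thirteenth) has A♯ as its 9th, and A♯13 has F𝄪 as its 13th.
Counting 6 letters and 9 half steps from A♯ gives a major sixth.

major sixth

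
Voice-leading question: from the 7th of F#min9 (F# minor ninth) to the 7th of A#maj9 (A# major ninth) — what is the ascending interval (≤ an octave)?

augmented 3rd

F#min9 (F# minor ninth) has E as its 7th, and A#maj9 (A# major ninth) has G## as its 7th.
3 letter names make it a third; at 5 semitones (a half step wider than major) the quality is augmented.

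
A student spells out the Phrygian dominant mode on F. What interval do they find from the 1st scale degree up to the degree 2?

minor 2nd

F phrygian dominant: F Gb A Bb C Db Eb.
The 1st scale degree is F and the scale degree 2 is Gb.
From F to Gb: 1 semitone over a second = minor.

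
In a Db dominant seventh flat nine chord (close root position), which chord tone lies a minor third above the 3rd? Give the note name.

Spelling the chord: Db F Ab Cb Ebb.
The 3rd is F. A minor third above F is Ab.
Ab is the chord's 5th.

Ab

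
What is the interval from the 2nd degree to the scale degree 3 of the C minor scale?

m2

Spelling the C minor scale: C D Eb F G Ab Bb.
That puts D below Eb.
2 letter names make it a second; at 1 semitone (a half step narrower than major) the quality is minor.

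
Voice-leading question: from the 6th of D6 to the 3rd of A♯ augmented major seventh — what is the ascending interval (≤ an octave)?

augmented second

D6 has B as its 6th, and A♯ augmented major seventh has C𝄪 as its 3rd.
2 letter names make it a second; at 3 semitones (a half step wider than major) the quality is augmented.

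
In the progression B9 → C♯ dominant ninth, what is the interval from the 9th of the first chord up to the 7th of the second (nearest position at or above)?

m7

B9 has C♯ as its 9th, and C♯ dominant ninth has B as its 7th.
From C♯ to B: 10 semitones over a seventh = minor.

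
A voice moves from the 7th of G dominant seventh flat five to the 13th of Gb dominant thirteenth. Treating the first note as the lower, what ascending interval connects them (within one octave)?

The 7th of G dominant seventh flat five is F; the 13th of Gb dominant thirteenth is Eb.
7 letter names make it a seventh; at 10 semitones (a half step narrower than major) the quality is minor.

minor 7th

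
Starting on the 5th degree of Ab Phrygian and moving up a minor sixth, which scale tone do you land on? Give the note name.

Cb

The scale is Ab Bbb Cb Db Eb Fb Gb.
The 5th degree is Eb; a minor sixth above that is Cb — scale degree 3.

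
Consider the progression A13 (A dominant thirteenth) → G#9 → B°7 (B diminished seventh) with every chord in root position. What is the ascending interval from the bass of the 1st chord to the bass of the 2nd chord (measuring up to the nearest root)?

The roots are A and G#.
Counting 7 letters and 11 half steps from A gives a major seventh.

M7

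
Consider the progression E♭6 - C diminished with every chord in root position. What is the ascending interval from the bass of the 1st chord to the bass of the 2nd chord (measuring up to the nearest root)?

major sixth

The roots are E♭ and C.
From E♭ to C is 9 semitones, exactly the major sixth.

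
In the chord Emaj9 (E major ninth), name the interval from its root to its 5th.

Spelling the chord: E-G#-B-D#-F#.
That puts E below B.
E up to B spans 5 letter names and 7 semitones — a perfect fifth.

perfect 5th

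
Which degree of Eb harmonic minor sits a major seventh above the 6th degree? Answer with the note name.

Bb

The scale is Eb F Gb Ab Bb Cb D.
The 6th degree is Cb; a major seventh above that is Bb — scale degree 5.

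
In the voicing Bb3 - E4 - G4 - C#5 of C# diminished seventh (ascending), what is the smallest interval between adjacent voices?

Adjacent intervals: Bb3→E4 = augmented fourth; E4→G4 = minor third; G4→C#5 = augmented fourth.
The smallest is E4 to G4, a minor third (3 semitones).

m3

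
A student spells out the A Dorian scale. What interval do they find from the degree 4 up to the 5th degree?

major second

The scale runs A B C D E F# G.
The degree 4 is D and the 5th degree is E.
From D to E is 2 semitones, exactly the major second.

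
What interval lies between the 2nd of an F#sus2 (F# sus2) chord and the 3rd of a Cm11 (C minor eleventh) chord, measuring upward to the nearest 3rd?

diminished sixth

The 2nd of F#sus2 (F# sus2) is G#; the 3rd of Cm11 (C minor eleventh) is Eb.
G# up to Eb is 7 semitones, a whole step narrower than a major sixth, so the interval is diminished.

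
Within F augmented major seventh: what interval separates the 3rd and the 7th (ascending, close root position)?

P5

The chord tones of Fmaj7#5 are F-A-C#-E.
The 3rd is A and the 7th is E.
Counting 5 letters and 7 half steps from A gives a perfect fifth.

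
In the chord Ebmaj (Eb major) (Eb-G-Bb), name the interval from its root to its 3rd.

major third

The root is Eb and the 3rd is G.
From Eb to G is 4 semitones, exactly the major third.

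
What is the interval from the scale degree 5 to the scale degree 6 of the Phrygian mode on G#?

Spelling the Phrygian mode on G#: G# A B C# D# E F#.
So we need the interval from D# up to E.
From D# to E: 1 semitone over a second = minor.

minor second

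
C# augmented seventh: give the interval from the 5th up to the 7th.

d3

The chord tones of C#+7 (C# augmented seventh) are C# E# G## B.
That puts G## below B.
3 letter names make it a third; at 2 semitones (a whole step narrower than major) the quality is diminished.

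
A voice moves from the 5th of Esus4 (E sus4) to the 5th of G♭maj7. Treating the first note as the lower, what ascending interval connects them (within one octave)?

d3

Esus4 (E sus4) has B as its 5th, and G♭maj7 has D♭ as its 5th.
3 letter names make it a third; at 2 semitones (a whole step narrower than major) the quality is diminished.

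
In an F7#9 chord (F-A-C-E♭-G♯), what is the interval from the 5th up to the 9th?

That puts C below G♯.
From C to G♯: 8 semitones over a fifth = augmented.

augmented 5th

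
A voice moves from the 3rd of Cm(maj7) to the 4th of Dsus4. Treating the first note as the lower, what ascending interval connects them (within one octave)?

Cm(maj7) has Eb as its 3rd, and Dsus4 has G as its 4th.
From Eb to G is 4 semitones, exactly the major third.

M3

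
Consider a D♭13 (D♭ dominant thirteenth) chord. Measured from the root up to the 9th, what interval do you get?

D♭13 (D♭ dominant thirteenth): D♭ F A♭ C♭ E♭ B♭.
So we need the interval from D♭ up to E♭.
Counting 9 letters and 14 half steps from D♭ gives a major ninth.

major 9th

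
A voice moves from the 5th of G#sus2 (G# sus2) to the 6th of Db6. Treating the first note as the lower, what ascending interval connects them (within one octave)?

The 5th of G#sus2 (G# sus2) is D#; the 6th of Db6 is Bb.
6 letter names make it a sixth; at 7 semitones (a whole step narrower than major) the quality is diminished.

diminished sixth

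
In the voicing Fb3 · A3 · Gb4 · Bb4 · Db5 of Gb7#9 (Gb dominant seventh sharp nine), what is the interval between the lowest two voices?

Those voices are Fb3 and A3.
From Fb to A: 5 semitones over a third = augmented.

augmented 3rd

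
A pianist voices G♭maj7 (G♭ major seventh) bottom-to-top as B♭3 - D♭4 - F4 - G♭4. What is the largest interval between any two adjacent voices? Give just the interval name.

Adjacent intervals: B♭3→D♭4 = minor third; D♭4→F4 = major third; F4→G♭4 = minor second.
The largest is D♭4 to F4, a major third (4 semitones).

major 3rd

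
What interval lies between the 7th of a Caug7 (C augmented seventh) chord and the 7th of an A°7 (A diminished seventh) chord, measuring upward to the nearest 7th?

The 7th of Caug7 (C augmented seventh) is B♭; the 7th of A°7 (A diminished seventh) is G♭.
B♭ up to G♭ is 8 semitones, a half step narrower than a major sixth, so the interval is minor.

minor 6th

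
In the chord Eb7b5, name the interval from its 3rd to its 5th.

diminished third

Eb7b5 (Eb dominant seventh flat five): Eb, G, Bbb, Db.
The 3rd is G and the 5th is Bbb.
From G to Bbb: 2 semitones over a third = diminished.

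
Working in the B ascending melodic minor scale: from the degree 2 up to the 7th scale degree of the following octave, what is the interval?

The scale runs B C♯ D E F♯ G♯ A♯.
That puts C♯ below A♯.
C♯ up to A♯ spans 13 letter names and 21 semitones — a major thirteenth.

major thirteenth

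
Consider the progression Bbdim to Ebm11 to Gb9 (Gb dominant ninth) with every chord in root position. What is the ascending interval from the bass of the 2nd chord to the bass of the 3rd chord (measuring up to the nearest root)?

The roots are Eb and Gb.
Eb up to Gb is 3 semitones, a half step narrower than a major third, so the interval is minor.

minor third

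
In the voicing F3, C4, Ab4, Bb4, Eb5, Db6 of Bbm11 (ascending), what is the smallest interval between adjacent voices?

major second

Adjacent intervals: F3→C4 = perfect fifth; C4→Ab4 = minor sixth; Ab4→Bb4 = major second; Bb4→Eb5 = perfect fourth; Eb5→Db6 = minor seventh.
The smallest is Ab4 to Bb4, a major second (2 semitones).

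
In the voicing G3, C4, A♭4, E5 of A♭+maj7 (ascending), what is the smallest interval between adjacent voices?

perfect 4th

Adjacent intervals: G3→C4 = perfect fourth; C4→A♭4 = minor sixth; A♭4→E5 = augmented fifth.
The smallest is G3 to C4, a perfect fourth (5 semitones).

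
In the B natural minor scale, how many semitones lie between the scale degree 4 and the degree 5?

The scale is B C# D E F# G A.
E up to F# is a major second — 2 semitones.

2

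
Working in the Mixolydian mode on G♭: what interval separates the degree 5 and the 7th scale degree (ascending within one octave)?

Spelling the Mixolydian mode on G♭: G♭ A♭ B♭ C♭ D♭ E♭ F♭.
So we need the interval from D♭ up to F♭.
3 letter names make it a third; at 3 semitones (a half step narrower than major) the quality is minor.

m3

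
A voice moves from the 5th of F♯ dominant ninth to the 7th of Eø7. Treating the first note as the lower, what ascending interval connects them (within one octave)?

minor second

The 5th of F♯ dominant ninth is C♯; the 7th of Eø7 is D.
C♯ up to D is 1 semitone, a half step narrower than a major second, so the interval is minor.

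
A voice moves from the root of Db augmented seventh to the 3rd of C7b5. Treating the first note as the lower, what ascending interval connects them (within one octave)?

augmented second

Db augmented seventh has Db as its root, and C7b5 has E as its 3rd.
Db up to E is 3 semitones, a half step wider than a major second, so the interval is augmented.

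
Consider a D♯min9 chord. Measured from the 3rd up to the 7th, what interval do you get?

perfect fifth

The chord tones of D♯m9 are D♯–F♯–A♯–C♯–E♯.
So we need the interval from F♯ up to C♯.
From F♯ to C♯ is 7 semitones, exactly the perfect fifth.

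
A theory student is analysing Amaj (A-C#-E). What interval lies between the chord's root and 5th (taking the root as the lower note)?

perfect fifth

Root = A; 5th = E.
A up to E spans 5 letter names and 7 semitones — a perfect fifth.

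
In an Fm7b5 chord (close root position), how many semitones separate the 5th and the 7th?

Fø: F-Ab-Cb-Eb.
Cb to Eb is a major third: 4 semitones.

4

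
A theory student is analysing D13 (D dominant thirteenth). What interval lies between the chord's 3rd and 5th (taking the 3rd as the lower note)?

minor third

D dominant thirteenth is spelled D F♯ A C E B.
So we need the interval from F♯ up to A.
F♯ up to A is 3 semitones, a half step narrower than a major third, so the interval is minor.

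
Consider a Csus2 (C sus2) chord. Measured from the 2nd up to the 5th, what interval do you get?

C sus2: C D G.
2nd = D; 5th = G.
D up to G spans 4 letter names and 5 semitones — a perfect fourth.

P4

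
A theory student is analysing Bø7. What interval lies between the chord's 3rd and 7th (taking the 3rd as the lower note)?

Bø7 (B half-diminished seventh): B D F A.
The 3rd is D and the 7th is A.
From D to A is 7 semitones, exactly the perfect fifth.

perfect fifth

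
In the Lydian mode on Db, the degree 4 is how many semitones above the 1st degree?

6

The scale is Db Eb F G Ab Bb C.
Db up to G is an augmented fourth — 6 semitones.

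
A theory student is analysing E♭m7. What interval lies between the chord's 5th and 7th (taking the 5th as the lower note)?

Spelling the chord: E♭-G♭-B♭-D♭.
The 5th is B♭ and the 7th is D♭.
B♭ up to D♭ is 3 semitones, a half step narrower than a major third, so the interval is minor.

minor third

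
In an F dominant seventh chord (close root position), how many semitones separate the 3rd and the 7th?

6

The chord tones of F7 are F–A–C–Eb.
A to Eb is a diminished fifth: 6 semitones.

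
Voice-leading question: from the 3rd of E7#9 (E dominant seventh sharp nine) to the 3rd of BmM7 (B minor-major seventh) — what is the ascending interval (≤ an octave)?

diminished fifth

The 3rd of E7#9 (E dominant seventh sharp nine) is G♯; the 3rd of BmM7 (B minor-major seventh) is D.
From G♯ to D: 6 semitones over a fifth = diminished.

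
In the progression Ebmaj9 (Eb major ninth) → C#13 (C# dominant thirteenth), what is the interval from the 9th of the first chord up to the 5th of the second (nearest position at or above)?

A2

The 9th of Ebmaj9 (Eb major ninth) is F; the 5th of C#13 (C# dominant thirteenth) is G#.
From F to G#: 3 semitones over a second = augmented.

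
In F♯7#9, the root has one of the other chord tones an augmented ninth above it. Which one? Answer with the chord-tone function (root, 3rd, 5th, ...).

Spelling the chord: F♯–A♯–C♯–E–G𝄪.
The root is F♯. An augmented ninth above F♯ is G𝄪.
G𝄪 is the chord's 9th.

9th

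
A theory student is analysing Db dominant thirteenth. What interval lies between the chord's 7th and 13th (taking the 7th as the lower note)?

M7

Db13 is spelled Db-F-Ab-Cb-Eb-Bb.
7th = Cb; 13th = Bb.
Counting 7 letters and 11 half steps from Cb gives a major seventh.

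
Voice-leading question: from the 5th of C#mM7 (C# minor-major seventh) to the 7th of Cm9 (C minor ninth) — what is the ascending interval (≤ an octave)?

diminished third

C#mM7 (C# minor-major seventh) has G# as its 5th, and Cm9 (C minor ninth) has Bb as its 7th.
3 letter names make it a third; at 2 semitones (a whole step narrower than major) the quality is diminished.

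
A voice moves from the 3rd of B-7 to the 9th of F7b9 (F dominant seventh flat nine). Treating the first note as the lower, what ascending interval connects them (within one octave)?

B-7 has D as its 3rd, and F7b9 (F dominant seventh flat nine) has G♭ as its 9th.
From D to G♭: 4 semitones over a fourth = diminished.

d4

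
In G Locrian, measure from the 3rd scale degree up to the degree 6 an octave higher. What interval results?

Spelling G Locrian: G A♭ B♭ C D♭ E♭ F.
That puts B♭ below E♭.
B♭ up to E♭ spans 11 letter names and 17 semitones — a perfect eleventh.

P11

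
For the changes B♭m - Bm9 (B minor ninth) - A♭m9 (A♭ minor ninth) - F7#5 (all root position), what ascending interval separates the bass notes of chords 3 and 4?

major 6th

The roots are A♭ and F.
A♭ up to F spans 6 letter names and 9 semitones — a major sixth.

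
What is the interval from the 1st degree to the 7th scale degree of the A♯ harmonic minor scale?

The scale runs A♯ B♯ C♯ D♯ E♯ F♯ G𝄪.
The 1st degree is A♯ and the 7th degree is G𝄪.
A♯ up to G𝄪 spans 7 letter names and 11 semitones — a major seventh.

major 7th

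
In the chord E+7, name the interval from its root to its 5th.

E augmented seventh is spelled E–G#–B#–D.
So we need the interval from E up to B#.
From E to B#: 8 semitones over a fifth = augmented.

augmented 5th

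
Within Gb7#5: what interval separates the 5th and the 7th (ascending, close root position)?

Gb7#5: Gb Bb D Fb.
That puts D below Fb.
D up to Fb is 2 semitones, a whole step narrower than a major third, so the interval is diminished.

diminished 3rd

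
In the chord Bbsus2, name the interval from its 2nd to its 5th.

Spelling the chord: Bb–C–F.
2nd = C; 5th = F.
Counting 4 letters and 5 half steps from C gives a perfect fourth.

perfect 4th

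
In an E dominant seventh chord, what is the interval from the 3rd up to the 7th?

The chord tones of E7 (E dominant seventh) are E G# B D.
3rd = G#; 7th = D.
G# up to D is 6 semitones, a half step narrower than a perfect fifth, so the interval is diminished.
That tritone between 3rd and 7th is what gives the dominant seventh its pull toward resolution.

diminished fifth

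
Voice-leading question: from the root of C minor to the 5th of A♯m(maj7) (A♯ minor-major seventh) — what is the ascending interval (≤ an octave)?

augmented third

C minor has C as its root, and A♯m(maj7) (A♯ minor-major seventh) has E♯ as its 5th.
From C to E♯: 5 semitones over a third = augmented.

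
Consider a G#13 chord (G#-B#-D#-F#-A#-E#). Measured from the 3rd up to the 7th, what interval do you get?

That puts B# below F#.
5 letter names make it a fifth; at 6 semitones (a half step narrower than perfect) the quality is diminished.
This 3–7 tritone is the characteristic tension at the heart of the dominant sound.

diminished fifth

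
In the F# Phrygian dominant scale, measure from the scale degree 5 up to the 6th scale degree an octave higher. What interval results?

minor ninth

Spelling the F# Phrygian dominant scale: F# G A# B C# D E.
The scale degree 5 is C# and the 6th scale degree (up an octave) is D.
From C# to D: 13 semitones over a ninth = minor.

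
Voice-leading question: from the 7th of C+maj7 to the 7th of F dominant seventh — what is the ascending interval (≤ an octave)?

d4

The 7th of C+maj7 is B; the 7th of F dominant seventh is E♭.
4 letter names make it a fourth; at 4 semitones (a half step narrower than perfect) the quality is diminished.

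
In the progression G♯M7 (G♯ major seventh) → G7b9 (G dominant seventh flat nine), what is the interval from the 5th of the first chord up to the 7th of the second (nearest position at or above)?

diminished 3rd

The 5th of G♯M7 (G♯ major seventh) is D♯; the 7th of G7b9 (G dominant seventh flat nine) is F.
D♯ up to F is 2 semitones, a whole step narrower than a major third, so the interval is diminished.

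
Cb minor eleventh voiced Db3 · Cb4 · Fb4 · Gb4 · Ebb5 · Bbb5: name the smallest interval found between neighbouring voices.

major 2nd

Adjacent intervals: Db3→Cb4 = minor seventh; Cb4→Fb4 = perfect fourth; Fb4→Gb4 = major second; Gb4→Ebb5 = minor sixth; Ebb5→Bbb5 = perfect fifth.
The smallest is Fb4 to Gb4, a major second (2 semitones).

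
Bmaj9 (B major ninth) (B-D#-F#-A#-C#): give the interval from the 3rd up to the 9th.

The 3rd is D# and the 9th is C#.
From D# to C#: 10 semitones over a seventh = minor.

minor seventh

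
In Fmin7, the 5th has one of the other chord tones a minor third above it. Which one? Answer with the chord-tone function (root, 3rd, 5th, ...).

Fmin7 is spelled F, Ab, C, Eb.
The 5th is C. A minor third above C is Eb.
Eb is the chord's 7th.

7th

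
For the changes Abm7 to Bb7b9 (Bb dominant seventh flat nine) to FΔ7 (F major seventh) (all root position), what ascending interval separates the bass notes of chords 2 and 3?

perfect fifth

The roots are Bb and F.
Counting 5 letters and 7 half steps from Bb gives a perfect fifth.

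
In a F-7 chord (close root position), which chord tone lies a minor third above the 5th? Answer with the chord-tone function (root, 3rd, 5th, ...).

7th

Fmin7 (F minor seventh): F, Ab, C, Eb.
The 5th is C. A minor third above C is Eb.
Eb is the chord's 7th.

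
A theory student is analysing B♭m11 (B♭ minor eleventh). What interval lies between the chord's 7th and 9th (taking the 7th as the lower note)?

major third

Spelling the chord: B♭-D♭-F-A♭-C-E♭.
That puts A♭ below C.
Counting 3 letters and 4 half steps from A♭ gives a major third.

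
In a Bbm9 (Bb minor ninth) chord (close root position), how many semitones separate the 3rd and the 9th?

Bbm9 (Bb minor ninth): Bb-Db-F-Ab-C.
Db to C is a major seventh: 11 semitones.

11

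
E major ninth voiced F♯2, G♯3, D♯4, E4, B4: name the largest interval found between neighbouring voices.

major 9th

Adjacent intervals: F♯2→G♯3 = major ninth; G♯3→D♯4 = perfect fifth; D♯4→E4 = minor second; E4→B4 = perfect fifth.
The largest is F♯2 to G♯3, a major ninth (14 semitones).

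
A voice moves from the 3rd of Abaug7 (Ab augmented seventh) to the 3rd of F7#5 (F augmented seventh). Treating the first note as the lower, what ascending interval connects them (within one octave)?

The 3rd of Abaug7 (Ab augmented seventh) is C; the 3rd of F7#5 (F augmented seventh) is A.
Counting 6 letters and 9 half steps from C gives a major sixth.

major sixth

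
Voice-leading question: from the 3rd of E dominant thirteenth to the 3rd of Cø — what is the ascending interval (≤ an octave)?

The 3rd of E dominant thirteenth is G♯; the 3rd of Cø is E♭.
From G♯ to E♭: 7 semitones over a sixth = diminished.

diminished sixth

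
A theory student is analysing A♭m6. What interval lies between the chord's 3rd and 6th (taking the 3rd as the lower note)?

augmented fourth

The chord tones of A♭m6 are A♭-C♭-E♭-F.
That puts C♭ below F.
4 letter names make it a fourth; at 6 semitones (a half step wider than perfect) the quality is augmented.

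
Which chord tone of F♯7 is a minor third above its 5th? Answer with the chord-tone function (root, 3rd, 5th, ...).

F♯7 (F♯ dominant seventh): F♯, A♯, C♯, E.
The 5th is C♯. A minor third above C♯ is E.
E is the chord's 7th.

7th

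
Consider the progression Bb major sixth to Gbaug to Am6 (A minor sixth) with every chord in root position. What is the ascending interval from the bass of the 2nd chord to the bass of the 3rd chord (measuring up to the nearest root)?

The roots are Gb and A.
Gb up to A is 3 semitones, a half step wider than a major second, so the interval is augmented.

A2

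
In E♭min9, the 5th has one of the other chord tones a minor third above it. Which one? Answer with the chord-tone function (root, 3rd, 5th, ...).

7th

E♭ minor ninth: E♭-G♭-B♭-D♭-F.
The 5th is B♭. A minor third above B♭ is D♭.
D♭ is the chord's 7th.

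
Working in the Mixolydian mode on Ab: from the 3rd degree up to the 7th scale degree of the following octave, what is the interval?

d12

The scale runs Ab Bb C Db Eb F Gb.
3rd degree = C; scale degree 7 (up an octave) = Gb.
12 letter names make it a twelfth; at 18 semitones (a half step narrower than perfect) the quality is diminished.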